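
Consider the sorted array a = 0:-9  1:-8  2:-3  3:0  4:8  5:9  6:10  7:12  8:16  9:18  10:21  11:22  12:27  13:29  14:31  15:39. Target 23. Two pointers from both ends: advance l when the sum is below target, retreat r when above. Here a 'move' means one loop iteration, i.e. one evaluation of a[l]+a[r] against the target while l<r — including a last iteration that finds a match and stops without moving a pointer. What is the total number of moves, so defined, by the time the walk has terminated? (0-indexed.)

3 moves

l=0 r=15: -9+39=30 >23, r--
l=0 r=14: -9+31=22 <23, l++
l=1 r=14: -8+31=23, found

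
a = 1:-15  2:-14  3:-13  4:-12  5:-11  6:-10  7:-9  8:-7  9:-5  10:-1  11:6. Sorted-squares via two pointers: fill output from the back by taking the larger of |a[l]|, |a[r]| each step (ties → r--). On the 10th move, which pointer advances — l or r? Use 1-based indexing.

[1,11] |-15|>|6| out[11]=225 → l++
[2,11] |-14|>|6| out[10]=196 → l++
[3,11] |-13|>|6| out[9]=169 → l++
[4,11] |-12|>|6| out[8]=144 → l++
[5,11] |-11|>|6| out[7]=121 → l++
[6,11] |-10|>|6| out[6]=100 → l++
[7,11] |-9|>|6| out[5]=81 → l++
[8,11] |-7|>|6| out[4]=49 → l++
[9,11] |-5|<=|6| out[3]=36 → r--
[9,10] |-5|>|-1| out[2]=25 → l++

l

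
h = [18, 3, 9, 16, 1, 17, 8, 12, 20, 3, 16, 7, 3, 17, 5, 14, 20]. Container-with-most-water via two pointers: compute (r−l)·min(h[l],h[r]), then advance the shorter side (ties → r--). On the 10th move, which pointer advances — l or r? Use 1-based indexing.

r

l=1 r=17: min(18,20)*16=288 best=288 *, l++
l=2 r=17: min(3,20)*15=45 best=288, l++
l=3 r=17: min(9,20)*14=126 best=288, l++
l=4 r=17: min(16,20)*13=208 best=288, l++
l=5 r=17: min(1,20)*12=12 best=288, l++
l=6 r=17: min(17,20)*11=187 best=288, l++
l=7 r=17: min(8,20)*10=80 best=288, l++
l=8 r=17: min(12,20)*9=108 best=288, l++
l=9 r=17: min(20,20)*8=160 best=288, r--
l=9 r=16: min(20,14)*7=98 best=288, r--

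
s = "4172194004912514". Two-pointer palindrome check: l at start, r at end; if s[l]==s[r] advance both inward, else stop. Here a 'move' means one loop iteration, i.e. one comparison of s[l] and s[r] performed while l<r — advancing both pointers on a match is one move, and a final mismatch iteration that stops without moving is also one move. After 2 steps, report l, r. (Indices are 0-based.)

l=2, r=13

l=0 r=15: '4'=='4', l++,r--
l=1 r=14: '1'=='1', l++,r--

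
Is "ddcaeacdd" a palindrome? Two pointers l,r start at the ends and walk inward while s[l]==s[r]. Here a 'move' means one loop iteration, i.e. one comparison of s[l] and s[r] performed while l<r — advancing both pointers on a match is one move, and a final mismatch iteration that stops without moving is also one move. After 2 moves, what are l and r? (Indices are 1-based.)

l=3, r=7

[1,9] 'd'=='d' → l++,r--
[2,8] 'd'=='d' → l++,r--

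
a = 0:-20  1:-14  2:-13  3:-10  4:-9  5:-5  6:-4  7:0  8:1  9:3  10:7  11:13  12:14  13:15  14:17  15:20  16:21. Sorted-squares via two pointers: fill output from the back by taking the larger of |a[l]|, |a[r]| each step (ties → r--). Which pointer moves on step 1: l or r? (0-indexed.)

[0,16] |-20|<=|21| out[16]=441 → r--

r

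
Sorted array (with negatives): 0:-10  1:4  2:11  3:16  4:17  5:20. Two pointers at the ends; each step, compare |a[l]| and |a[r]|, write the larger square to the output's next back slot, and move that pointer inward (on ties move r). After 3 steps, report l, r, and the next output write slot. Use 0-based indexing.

l=0, r=2, next write slot=2

l=0 r=5: |-10|<=|20| out[5]=400, r--
l=0 r=4: |-10|<=|17| out[4]=289, r--
l=0 r=3: |-10|<=|16| out[3]=256, r--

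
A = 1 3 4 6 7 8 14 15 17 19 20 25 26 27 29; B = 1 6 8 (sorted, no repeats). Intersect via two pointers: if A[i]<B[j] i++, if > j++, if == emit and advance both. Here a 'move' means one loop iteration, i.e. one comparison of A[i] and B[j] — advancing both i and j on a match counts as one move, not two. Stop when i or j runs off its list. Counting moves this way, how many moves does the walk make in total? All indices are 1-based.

6 moves

i=1 j=1: 1==1 emit, i++,j++
i=2 j=2: 3<6, i++
i=3 j=2: 4<6, i++
i=4 j=2: 6==6 emit, i++,j++
i=5 j=3: 7<8, i++
i=6 j=3: 8==8 emit, i++,j++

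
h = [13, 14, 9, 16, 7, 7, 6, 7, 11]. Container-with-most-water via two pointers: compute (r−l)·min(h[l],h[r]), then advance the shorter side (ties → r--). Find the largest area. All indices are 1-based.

max area = 88

[1,9] min(13,11)*8=88 best=88 * → r--
[1,8] min(13,7)*7=49 best=88 → r--
[1,7] min(13,6)*6=36 best=88 → r--
[1,6] min(13,7)*5=35 best=88 → r--
[1,5] min(13,7)*4=28 best=88 → r--
[1,4] min(13,16)*3=39 best=88 → l++
[2,4] min(14,16)*2=28 best=88 → l++
[3,4] min(9,16)*1=9 best=88 → l++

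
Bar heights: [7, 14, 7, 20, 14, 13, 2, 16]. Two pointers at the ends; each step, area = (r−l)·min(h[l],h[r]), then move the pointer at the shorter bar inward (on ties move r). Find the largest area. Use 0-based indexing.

max area = 84

l=0 r=7: min(7,16)*7=49 best=49 *, l++
l=1 r=7: min(14,16)*6=84 best=84 *, l++
l=2 r=7: min(7,16)*5=35 best=84, l++
l=3 r=7: min(20,16)*4=64 best=84, r--
l=3 r=6: min(20,2)*3=6 best=84, r--
l=3 r=5: min(20,13)*2=26 best=84, r--
l=3 r=4: min(20,14)*1=14 best=84, r--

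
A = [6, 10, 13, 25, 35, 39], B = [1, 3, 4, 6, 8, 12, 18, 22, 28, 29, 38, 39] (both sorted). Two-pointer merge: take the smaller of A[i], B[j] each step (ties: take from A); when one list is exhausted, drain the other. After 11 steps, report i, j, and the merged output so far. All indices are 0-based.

i=3, j=8, merged so far=[1, 3, 4, 6, 6, 8, 10, 12, 13, 18, 22]

i=0 j=0: A[i]=6>B[j]=1 take 1, j++
i=0 j=1: A[i]=6>B[j]=3 take 3, j++
i=0 j=2: A[i]=6>B[j]=4 take 4, j++
i=0 j=3: A[i]=6<=B[j]=6 take 6, i++
i=1 j=3: A[i]=10>B[j]=6 take 6, j++
i=1 j=4: A[i]=10>B[j]=8 take 8, j++
i=1 j=5: A[i]=10<=B[j]=12 take 10, i++
i=2 j=5: A[i]=13>B[j]=12 take 12, j++
i=2 j=6: A[i]=13<=B[j]=18 take 13, i++
i=3 j=6: A[i]=25>B[j]=18 take 18, j++
i=3 j=7: A[i]=25>B[j]=22 take 22, j++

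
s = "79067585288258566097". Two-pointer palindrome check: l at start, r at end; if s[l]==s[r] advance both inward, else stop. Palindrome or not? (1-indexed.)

l=1 r=20: '7'=='7', l++,r--
l=2 r=19: '9'=='9', l++,r--
l=3 r=18: '0'=='0', l++,r--
l=4 r=17: '6'=='6', l++,r--
l=5 r=16: '7'!='6', stop

not a palindrome (mismatch at 5,16)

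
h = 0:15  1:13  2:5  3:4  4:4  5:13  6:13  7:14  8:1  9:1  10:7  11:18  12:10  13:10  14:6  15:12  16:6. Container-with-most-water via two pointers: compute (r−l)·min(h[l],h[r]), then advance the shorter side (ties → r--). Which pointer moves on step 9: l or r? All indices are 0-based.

[0,16] min(15,6)*16=96 best=96 * → r--
[0,15] min(15,12)*15=180 best=180 * → r--
[0,14] min(15,6)*14=84 best=180 → r--
[0,13] min(15,10)*13=130 best=180 → r--
[0,12] min(15,10)*12=120 best=180 → r--
[0,11] min(15,18)*11=165 best=180 → l++
[1,11] min(13,18)*10=130 best=180 → l++
[2,11] min(5,18)*9=45 best=180 → l++
[3,11] min(4,18)*8=32 best=180 → l++

l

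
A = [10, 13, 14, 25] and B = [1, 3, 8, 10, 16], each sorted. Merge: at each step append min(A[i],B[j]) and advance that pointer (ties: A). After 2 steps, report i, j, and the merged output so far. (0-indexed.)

i=0, j=2, merged so far=[1, 3]

i=0 j=0: A[i]=10>B[j]=1 take 1, j++
i=0 j=1: A[i]=10>B[j]=3 take 3, j++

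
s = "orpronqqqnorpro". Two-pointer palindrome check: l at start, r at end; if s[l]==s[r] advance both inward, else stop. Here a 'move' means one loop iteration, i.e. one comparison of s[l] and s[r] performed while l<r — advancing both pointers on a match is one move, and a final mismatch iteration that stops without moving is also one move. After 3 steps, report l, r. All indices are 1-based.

[1,15] 'o'=='o' → l++,r--
[2,14] 'r'=='r' → l++,r--
[3,13] 'p'=='p' → l++,r--

l=4, r=12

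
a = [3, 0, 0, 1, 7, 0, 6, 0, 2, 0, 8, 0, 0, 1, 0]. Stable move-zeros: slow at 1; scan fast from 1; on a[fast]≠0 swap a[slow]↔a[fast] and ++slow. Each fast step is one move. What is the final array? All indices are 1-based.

[3, 1, 7, 6, 2, 8, 1, 0, 0, 0, 0, 0, 0, 0, 0]

(s=1,f=1) a[fast]=3≠0 swap→a[1]=3 → slow++,fast++
(s=2,f=2) a[fast]=0 → fast++
(s=2,f=3) a[fast]=0 → fast++
(s=2,f=4) a[fast]=1≠0 swap→a[2]=1 → slow++,fast++
(s=3,f=5) a[fast]=7≠0 swap→a[3]=7 → slow++,fast++
(s=4,f=6) a[fast]=0 → fast++
(s=4,f=7) a[fast]=6≠0 swap→a[4]=6 → slow++,fast++
(s=5,f=8) a[fast]=0 → fast++
(s=5,f=9) a[fast]=2≠0 swap→a[5]=2 → slow++,fast++
(s=6,f=10) a[fast]=0 → fast++
(s=6,f=11) a[fast]=8≠0 swap→a[6]=8 → slow++,fast++
(s=7,f=12) a[fast]=0 → fast++
(s=7,f=13) a[fast]=0 → fast++
(s=7,f=14) a[fast]=1≠0 swap→a[7]=1 → slow++,fast++
(s=8,f=15) a[fast]=0 → fast++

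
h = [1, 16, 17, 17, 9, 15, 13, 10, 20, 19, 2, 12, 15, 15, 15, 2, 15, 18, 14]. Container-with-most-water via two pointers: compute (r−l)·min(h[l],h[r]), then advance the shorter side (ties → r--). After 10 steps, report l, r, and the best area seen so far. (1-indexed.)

l=9, r=17, best area=256

l=1 r=19: min(1,14)*18=18 best=18 *, l++
l=2 r=19: min(16,14)*17=238 best=238 *, r--
l=2 r=18: min(16,18)*16=256 best=256 *, l++
l=3 r=18: min(17,18)*15=255 best=256, l++
l=4 r=18: min(17,18)*14=238 best=256, l++
l=5 r=18: min(9,18)*13=117 best=256, l++
l=6 r=18: min(15,18)*12=180 best=256, l++
l=7 r=18: min(13,18)*11=143 best=256, l++
l=8 r=18: min(10,18)*10=100 best=256, l++
l=9 r=18: min(20,18)*9=162 best=256, r--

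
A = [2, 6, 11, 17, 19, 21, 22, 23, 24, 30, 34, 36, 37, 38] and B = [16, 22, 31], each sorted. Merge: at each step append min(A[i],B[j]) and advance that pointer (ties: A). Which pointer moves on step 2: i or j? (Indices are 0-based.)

i

i=0 j=0: A[i]=2<=B[j]=16 take 2, i++
i=1 j=0: A[i]=6<=B[j]=16 take 6, i++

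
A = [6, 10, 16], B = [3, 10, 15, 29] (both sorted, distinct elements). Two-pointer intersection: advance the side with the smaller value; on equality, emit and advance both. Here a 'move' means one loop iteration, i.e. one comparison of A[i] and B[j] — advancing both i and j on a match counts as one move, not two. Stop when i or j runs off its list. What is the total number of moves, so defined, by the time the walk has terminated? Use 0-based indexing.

5 moves

[i=0,j=0] 6>3 → j++
[i=0,j=1] 6<10 → i++
[i=1,j=1] 10==10 emit → i++,j++
[i=2,j=2] 16>15 → j++
[i=2,j=3] 16<29 → i++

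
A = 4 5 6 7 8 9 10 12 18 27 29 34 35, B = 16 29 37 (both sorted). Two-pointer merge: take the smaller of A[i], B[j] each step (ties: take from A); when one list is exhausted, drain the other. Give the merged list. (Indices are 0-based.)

[4, 5, 6, 7, 8, 9, 10, 12, 16, 18, 27, 29, 29, 34, 35, 37]

i=0 j=0: A[i]=4<=B[j]=16 take 4, i++
i=1 j=0: A[i]=5<=B[j]=16 take 5, i++
i=2 j=0: A[i]=6<=B[j]=16 take 6, i++
i=3 j=0: A[i]=7<=B[j]=16 take 7, i++
i=4 j=0: A[i]=8<=B[j]=16 take 8, i++
i=5 j=0: A[i]=9<=B[j]=16 take 9, i++
i=6 j=0: A[i]=10<=B[j]=16 take 10, i++
i=7 j=0: A[i]=12<=B[j]=16 take 12, i++
i=8 j=0: A[i]=18>B[j]=16 take 16, j++
i=8 j=1: A[i]=18<=B[j]=29 take 18, i++
i=9 j=1: A[i]=27<=B[j]=29 take 27, i++
i=10 j=1: A[i]=29<=B[j]=29 take 29, i++
i=11 j=1: A[i]=34>B[j]=29 take 29, j++
i=11 j=2: A[i]=34<=B[j]=37 take 34, i++
i=12 j=2: A[i]=35<=B[j]=37 take 35, i++
i=13 j=2: A done, take B[j]=37, j++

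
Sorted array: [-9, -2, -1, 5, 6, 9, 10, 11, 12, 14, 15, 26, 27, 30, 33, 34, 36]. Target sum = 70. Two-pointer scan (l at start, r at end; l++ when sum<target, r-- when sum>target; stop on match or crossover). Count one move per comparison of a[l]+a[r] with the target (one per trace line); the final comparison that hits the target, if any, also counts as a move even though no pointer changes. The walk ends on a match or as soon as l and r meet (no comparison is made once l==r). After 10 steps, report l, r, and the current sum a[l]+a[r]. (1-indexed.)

l=1 r=17: -9+36=27 <70, l++
l=2 r=17: -2+36=34 <70, l++
l=3 r=17: -1+36=35 <70, l++
l=4 r=17: 5+36=41 <70, l++
l=5 r=17: 6+36=42 <70, l++
l=6 r=17: 9+36=45 <70, l++
l=7 r=17: 10+36=46 <70, l++
l=8 r=17: 11+36=47 <70, l++
l=9 r=17: 12+36=48 <70, l++
l=10 r=17: 14+36=50 <70, l++

l=11, r=17, sum=51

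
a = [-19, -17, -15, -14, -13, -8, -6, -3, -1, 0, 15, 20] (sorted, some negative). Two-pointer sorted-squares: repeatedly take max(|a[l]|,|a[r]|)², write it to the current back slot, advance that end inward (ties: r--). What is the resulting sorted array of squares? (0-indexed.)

l=0 r=11: |-19|<=|20| out[11]=400, r--
l=0 r=10: |-19|>|15| out[10]=361, l++
l=1 r=10: |-17|>|15| out[9]=289, l++
l=2 r=10: |-15|<=|15| out[8]=225, r--
l=2 r=9: |-15|>|0| out[7]=225, l++
l=3 r=9: |-14|>|0| out[6]=196, l++
l=4 r=9: |-13|>|0| out[5]=169, l++
l=5 r=9: |-8|>|0| out[4]=64, l++
l=6 r=9: |-6|>|0| out[3]=36, l++
l=7 r=9: |-3|>|0| out[2]=9, l++
l=8 r=9: |-1|>|0| out[1]=1, l++
l=9 r=9: |0|<=|0| out[0]=0, r--

[0, 1, 9, 36, 64, 169, 196, 225, 225, 289, 361, 400]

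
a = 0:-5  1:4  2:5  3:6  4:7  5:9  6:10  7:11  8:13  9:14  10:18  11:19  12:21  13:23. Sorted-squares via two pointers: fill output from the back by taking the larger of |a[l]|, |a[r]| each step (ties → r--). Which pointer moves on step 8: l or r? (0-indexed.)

r

l=0 r=13: |-5|<=|23| out[13]=529, r--
l=0 r=12: |-5|<=|21| out[12]=441, r--
l=0 r=11: |-5|<=|19| out[11]=361, r--
l=0 r=10: |-5|<=|18| out[10]=324, r--
l=0 r=9: |-5|<=|14| out[9]=196, r--
l=0 r=8: |-5|<=|13| out[8]=169, r--
l=0 r=7: |-5|<=|11| out[7]=121, r--
l=0 r=6: |-5|<=|10| out[6]=100, r--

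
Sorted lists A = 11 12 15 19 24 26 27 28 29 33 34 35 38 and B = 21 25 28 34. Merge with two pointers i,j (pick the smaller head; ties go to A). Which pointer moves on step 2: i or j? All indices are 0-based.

i=0 j=0: A[i]=11<=B[j]=21 take 11, i++
i=1 j=0: A[i]=12<=B[j]=21 take 12, i++

i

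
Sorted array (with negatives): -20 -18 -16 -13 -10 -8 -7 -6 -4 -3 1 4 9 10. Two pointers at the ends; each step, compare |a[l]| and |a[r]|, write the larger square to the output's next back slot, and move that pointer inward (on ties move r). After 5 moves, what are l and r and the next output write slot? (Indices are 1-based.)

l=5, r=13, next write slot=9

l=1 r=14: |-20|>|10| out[14]=400, l++
l=2 r=14: |-18|>|10| out[13]=324, l++
l=3 r=14: |-16|>|10| out[12]=256, l++
l=4 r=14: |-13|>|10| out[11]=169, l++
l=5 r=14: |-10|<=|10| out[10]=100, r--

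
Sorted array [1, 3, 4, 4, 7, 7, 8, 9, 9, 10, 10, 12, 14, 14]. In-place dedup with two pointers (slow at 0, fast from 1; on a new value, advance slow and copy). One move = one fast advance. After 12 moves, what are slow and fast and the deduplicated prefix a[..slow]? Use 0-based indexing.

(s=0,f=1) a[fast]=3≠a[slow]=1 write a[1]=3 → slow++,fast++
(s=1,f=2) a[fast]=4≠a[slow]=3 write a[2]=4 → slow++,fast++
(s=2,f=3) a[fast]=4=a[slow] dup → fast++
(s=2,f=4) a[fast]=7≠a[slow]=4 write a[3]=7 → slow++,fast++
(s=3,f=5) a[fast]=7=a[slow] dup → fast++
(s=3,f=6) a[fast]=8≠a[slow]=7 write a[4]=8 → slow++,fast++
(s=4,f=7) a[fast]=9≠a[slow]=8 write a[5]=9 → slow++,fast++
(s=5,f=8) a[fast]=9=a[slow] dup → fast++
(s=5,f=9) a[fast]=10≠a[slow]=9 write a[6]=10 → slow++,fast++
(s=6,f=10) a[fast]=10=a[slow] dup → fast++
(s=6,f=11) a[fast]=12≠a[slow]=10 write a[7]=12 → slow++,fast++
(s=7,f=12) a[fast]=14≠a[slow]=12 write a[8]=14 → slow++,fast++

slow=8, fast=13, prefix=[1, 3, 4, 7, 8, 9, 10, 12, 14]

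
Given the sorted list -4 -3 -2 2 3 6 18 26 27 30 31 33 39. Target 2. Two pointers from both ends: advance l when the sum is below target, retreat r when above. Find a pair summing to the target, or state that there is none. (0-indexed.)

(-4, 6)

l=0 r=12: -4+39=35 >2, r--
l=0 r=11: -4+33=29 >2, r--
l=0 r=10: -4+31=27 >2, r--
l=0 r=9: -4+30=26 >2, r--
l=0 r=8: -4+27=23 >2, r--
l=0 r=7: -4+26=22 >2, r--
l=0 r=6: -4+18=14 >2, r--
l=0 r=5: -4+6=2, found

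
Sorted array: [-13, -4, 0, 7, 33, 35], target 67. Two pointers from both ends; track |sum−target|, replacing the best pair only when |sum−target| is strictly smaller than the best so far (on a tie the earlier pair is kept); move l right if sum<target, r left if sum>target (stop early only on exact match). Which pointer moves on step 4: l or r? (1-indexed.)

l

l=1 r=6: -13+35=22 d=45 *, l++
l=2 r=6: -4+35=31 d=36 *, l++
l=3 r=6: 0+35=35 d=32 *, l++
l=4 r=6: 7+35=42 d=25 *, l++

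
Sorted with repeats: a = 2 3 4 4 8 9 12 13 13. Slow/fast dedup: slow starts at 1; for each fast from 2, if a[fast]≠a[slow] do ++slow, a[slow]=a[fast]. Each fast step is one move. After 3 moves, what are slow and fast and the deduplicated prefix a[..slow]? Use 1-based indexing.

slow=3, fast=5, prefix=[2, 3, 4]

(s=1,f=2) a[fast]=3≠a[slow]=2 write a[2]=3 → slow++,fast++
(s=2,f=3) a[fast]=4≠a[slow]=3 write a[3]=4 → slow++,fast++
(s=3,f=4) a[fast]=4=a[slow] dup → fast++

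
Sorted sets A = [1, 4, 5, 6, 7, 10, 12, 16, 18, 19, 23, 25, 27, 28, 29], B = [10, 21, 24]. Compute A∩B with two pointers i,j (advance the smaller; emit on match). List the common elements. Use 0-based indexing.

[i=0,j=0] 1<10 → i++
[i=1,j=0] 4<10 → i++
[i=2,j=0] 5<10 → i++
[i=3,j=0] 6<10 → i++
[i=4,j=0] 7<10 → i++
[i=5,j=0] 10==10 emit → i++,j++
[i=6,j=1] 12<21 → i++
[i=7,j=1] 16<21 → i++
[i=8,j=1] 18<21 → i++
[i=9,j=1] 19<21 → i++
[i=10,j=1] 23>21 → j++
[i=10,j=2] 23<24 → i++
[i=11,j=2] 25>24 → j++

intersection = [10]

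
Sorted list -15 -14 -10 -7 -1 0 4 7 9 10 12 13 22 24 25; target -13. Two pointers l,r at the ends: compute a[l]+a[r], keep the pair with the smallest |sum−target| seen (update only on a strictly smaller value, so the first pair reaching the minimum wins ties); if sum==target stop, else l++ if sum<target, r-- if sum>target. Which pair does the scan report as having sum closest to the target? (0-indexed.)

pair (-14, 0) with sum -14 (|Δ|=1)

[0,14] -15+25=10 d=23 * → r--
[0,13] -15+24=9 d=22 * → r--
[0,12] -15+22=7 d=20 * → r--
[0,11] -15+13=-2 d=11 * → r--
[0,10] -15+12=-3 d=10 * → r--
[0,9] -15+10=-5 d=8 * → r--
[0,8] -15+9=-6 d=7 * → r--
[0,7] -15+7=-8 d=5 * → r--
[0,6] -15+4=-11 d=2 * → r--
[0,5] -15+0=-15 d=2 → l++
[1,5] -14+0=-14 d=1 * → l++
[2,5] -10+0=-10 d=3 → r--
[2,4] -10+-1=-11 d=2 → r--
[2,3] -10+-7=-17 d=4 → l++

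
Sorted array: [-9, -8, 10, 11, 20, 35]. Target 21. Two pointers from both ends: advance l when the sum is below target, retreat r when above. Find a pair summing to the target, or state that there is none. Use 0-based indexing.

l=0 r=5: -9+35=26 >21, r--
l=0 r=4: -9+20=11 <21, l++
l=1 r=4: -8+20=12 <21, l++
l=2 r=4: 10+20=30 >21, r--
l=2 r=3: 10+11=21, found

(10, 11)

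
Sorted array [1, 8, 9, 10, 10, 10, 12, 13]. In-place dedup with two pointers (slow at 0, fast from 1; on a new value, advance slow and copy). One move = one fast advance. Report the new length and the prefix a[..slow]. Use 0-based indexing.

length 6; prefix = [1, 8, 9, 10, 12, 13]

slow=0 fast=1: a[fast]=8≠a[slow]=1 write a[1]=8, slow++,fast++
slow=1 fast=2: a[fast]=9≠a[slow]=8 write a[2]=9, slow++,fast++
slow=2 fast=3: a[fast]=10≠a[slow]=9 write a[3]=10, slow++,fast++
slow=3 fast=4: a[fast]=10=a[slow] dup, fast++
slow=3 fast=5: a[fast]=10=a[slow] dup, fast++
slow=3 fast=6: a[fast]=12≠a[slow]=10 write a[4]=12, slow++,fast++
slow=4 fast=7: a[fast]=13≠a[slow]=12 write a[5]=13, slow++,fast++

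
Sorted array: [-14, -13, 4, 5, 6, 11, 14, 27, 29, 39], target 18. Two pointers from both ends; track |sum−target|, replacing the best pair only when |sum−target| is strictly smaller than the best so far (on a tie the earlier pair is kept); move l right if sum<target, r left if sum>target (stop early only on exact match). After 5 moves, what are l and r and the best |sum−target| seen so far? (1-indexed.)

[1,10] -14+39=25 d=7 * → r--
[1,9] -14+29=15 d=3 * → l++
[2,9] -13+29=16 d=2 * → l++
[3,9] 4+29=33 d=15 → r--
[3,8] 4+27=31 d=13 → r--

l=3, r=7, best |Δ|=2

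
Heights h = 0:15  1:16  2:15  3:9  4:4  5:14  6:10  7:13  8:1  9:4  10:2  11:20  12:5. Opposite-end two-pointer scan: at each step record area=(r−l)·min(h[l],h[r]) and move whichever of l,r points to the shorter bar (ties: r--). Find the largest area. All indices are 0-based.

[0,12] min(15,5)*12=60 best=60 * → r--
[0,11] min(15,20)*11=165 best=165 * → l++
[1,11] min(16,20)*10=160 best=165 → l++
[2,11] min(15,20)*9=135 best=165 → l++
[3,11] min(9,20)*8=72 best=165 → l++
[4,11] min(4,20)*7=28 best=165 → l++
[5,11] min(14,20)*6=84 best=165 → l++
[6,11] min(10,20)*5=50 best=165 → l++
[7,11] min(13,20)*4=52 best=165 → l++
[8,11] min(1,20)*3=3 best=165 → l++
[9,11] min(4,20)*2=8 best=165 → l++
[10,11] min(2,20)*1=2 best=165 → l++

max area = 165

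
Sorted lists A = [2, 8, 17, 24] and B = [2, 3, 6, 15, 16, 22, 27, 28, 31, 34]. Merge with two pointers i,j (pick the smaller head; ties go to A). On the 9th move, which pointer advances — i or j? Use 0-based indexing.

[i=0,j=0] A[i]=2<=B[j]=2 take 2 → i++
[i=1,j=0] A[i]=8>B[j]=2 take 2 → j++
[i=1,j=1] A[i]=8>B[j]=3 take 3 → j++
[i=1,j=2] A[i]=8>B[j]=6 take 6 → j++
[i=1,j=3] A[i]=8<=B[j]=15 take 8 → i++
[i=2,j=3] A[i]=17>B[j]=15 take 15 → j++
[i=2,j=4] A[i]=17>B[j]=16 take 16 → j++
[i=2,j=5] A[i]=17<=B[j]=22 take 17 → i++
[i=3,j=5] A[i]=24>B[j]=22 take 22 → j++

j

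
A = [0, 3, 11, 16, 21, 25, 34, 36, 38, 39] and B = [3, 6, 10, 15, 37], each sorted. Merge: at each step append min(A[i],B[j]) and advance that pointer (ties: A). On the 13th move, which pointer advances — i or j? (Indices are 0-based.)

i=0 j=0: A[i]=0<=B[j]=3 take 0, i++
i=1 j=0: A[i]=3<=B[j]=3 take 3, i++
i=2 j=0: A[i]=11>B[j]=3 take 3, j++
i=2 j=1: A[i]=11>B[j]=6 take 6, j++
i=2 j=2: A[i]=11>B[j]=10 take 10, j++
i=2 j=3: A[i]=11<=B[j]=15 take 11, i++
i=3 j=3: A[i]=16>B[j]=15 take 15, j++
i=3 j=4: A[i]=16<=B[j]=37 take 16, i++
i=4 j=4: A[i]=21<=B[j]=37 take 21, i++
i=5 j=4: A[i]=25<=B[j]=37 take 25, i++
i=6 j=4: A[i]=34<=B[j]=37 take 34, i++
i=7 j=4: A[i]=36<=B[j]=37 take 36, i++
i=8 j=4: A[i]=38>B[j]=37 take 37, j++

j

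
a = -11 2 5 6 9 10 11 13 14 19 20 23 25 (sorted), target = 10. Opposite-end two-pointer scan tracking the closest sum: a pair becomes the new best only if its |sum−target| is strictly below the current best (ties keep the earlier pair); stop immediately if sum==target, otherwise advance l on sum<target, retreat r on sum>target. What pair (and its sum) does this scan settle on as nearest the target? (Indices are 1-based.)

pair (-11, 20) with sum 9 (|Δ|=1)

[1,13] -11+25=14 d=4 * → r--
[1,12] -11+23=12 d=2 * → r--
[1,11] -11+20=9 d=1 * → l++
[2,11] 2+20=22 d=12 → r--
[2,10] 2+19=21 d=11 → r--
[2,9] 2+14=16 d=6 → r--
[2,8] 2+13=15 d=5 → r--
[2,7] 2+11=13 d=3 → r--
[2,6] 2+10=12 d=2 → r--
[2,5] 2+9=11 d=1 → r--
[2,4] 2+6=8 d=2 → l++
[3,4] 5+6=11 d=1 → r--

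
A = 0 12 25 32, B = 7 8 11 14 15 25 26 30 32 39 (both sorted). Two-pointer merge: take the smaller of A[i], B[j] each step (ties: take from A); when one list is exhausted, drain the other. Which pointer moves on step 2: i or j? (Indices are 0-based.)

[i=0,j=0] A[i]=0<=B[j]=7 take 0 → i++
[i=1,j=0] A[i]=12>B[j]=7 take 7 → j++

j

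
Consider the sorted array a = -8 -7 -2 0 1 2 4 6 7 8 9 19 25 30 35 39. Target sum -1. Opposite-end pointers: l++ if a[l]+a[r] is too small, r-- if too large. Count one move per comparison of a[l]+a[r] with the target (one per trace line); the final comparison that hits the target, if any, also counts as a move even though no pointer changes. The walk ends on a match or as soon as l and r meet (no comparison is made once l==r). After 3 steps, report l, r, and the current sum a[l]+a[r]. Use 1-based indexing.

l=1, r=13, sum=17

l=1 r=16: -8+39=31 >-1, r--
l=1 r=15: -8+35=27 >-1, r--
l=1 r=14: -8+30=22 >-1, r--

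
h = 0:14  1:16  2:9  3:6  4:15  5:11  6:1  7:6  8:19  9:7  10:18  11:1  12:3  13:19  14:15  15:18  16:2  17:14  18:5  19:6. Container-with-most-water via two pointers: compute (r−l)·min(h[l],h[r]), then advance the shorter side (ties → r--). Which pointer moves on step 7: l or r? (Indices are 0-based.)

[0,19] min(14,6)*19=114 best=114 * → r--
[0,18] min(14,5)*18=90 best=114 → r--
[0,17] min(14,14)*17=238 best=238 * → r--
[0,16] min(14,2)*16=32 best=238 → r--
[0,15] min(14,18)*15=210 best=238 → l++
[1,15] min(16,18)*14=224 best=238 → l++
[2,15] min(9,18)*13=117 best=238 → l++

l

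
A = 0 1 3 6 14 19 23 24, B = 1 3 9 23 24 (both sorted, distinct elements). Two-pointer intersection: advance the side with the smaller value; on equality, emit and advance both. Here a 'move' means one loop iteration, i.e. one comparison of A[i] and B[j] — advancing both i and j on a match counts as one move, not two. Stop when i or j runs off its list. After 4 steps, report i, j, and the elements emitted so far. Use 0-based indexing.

i=0 j=0: 0<1, i++
i=1 j=0: 1==1 emit, i++,j++
i=2 j=1: 3==3 emit, i++,j++
i=3 j=2: 6<9, i++

i=4, j=2, emitted=[1, 3]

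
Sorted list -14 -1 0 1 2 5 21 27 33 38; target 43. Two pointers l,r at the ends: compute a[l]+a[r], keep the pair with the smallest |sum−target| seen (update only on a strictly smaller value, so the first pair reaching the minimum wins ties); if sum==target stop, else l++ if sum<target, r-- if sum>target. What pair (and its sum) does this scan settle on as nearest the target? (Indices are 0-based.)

[0,9] -14+38=24 d=19 * → l++
[1,9] -1+38=37 d=6 * → l++
[2,9] 0+38=38 d=5 * → l++
[3,9] 1+38=39 d=4 * → l++
[4,9] 2+38=40 d=3 * → l++
[5,9] 5+38=43 d=0 * → stop

pair (5, 38) with sum 43 (|Δ|=0)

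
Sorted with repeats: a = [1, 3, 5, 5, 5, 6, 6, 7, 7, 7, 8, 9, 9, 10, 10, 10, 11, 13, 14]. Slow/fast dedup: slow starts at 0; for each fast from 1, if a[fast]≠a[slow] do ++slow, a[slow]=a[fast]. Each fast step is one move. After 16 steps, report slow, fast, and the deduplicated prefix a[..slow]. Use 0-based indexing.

(s=0,f=1) a[fast]=3≠a[slow]=1 write a[1]=3 → slow++,fast++
(s=1,f=2) a[fast]=5≠a[slow]=3 write a[2]=5 → slow++,fast++
(s=2,f=3) a[fast]=5=a[slow] dup → fast++
(s=2,f=4) a[fast]=5=a[slow] dup → fast++
(s=2,f=5) a[fast]=6≠a[slow]=5 write a[3]=6 → slow++,fast++
(s=3,f=6) a[fast]=6=a[slow] dup → fast++
(s=3,f=7) a[fast]=7≠a[slow]=6 write a[4]=7 → slow++,fast++
(s=4,f=8) a[fast]=7=a[slow] dup → fast++
(s=4,f=9) a[fast]=7=a[slow] dup → fast++
(s=4,f=10) a[fast]=8≠a[slow]=7 write a[5]=8 → slow++,fast++
(s=5,f=11) a[fast]=9≠a[slow]=8 write a[6]=9 → slow++,fast++
(s=6,f=12) a[fast]=9=a[slow] dup → fast++
(s=6,f=13) a[fast]=10≠a[slow]=9 write a[7]=10 → slow++,fast++
(s=7,f=14) a[fast]=10=a[slow] dup → fast++
(s=7,f=15) a[fast]=10=a[slow] dup → fast++
(s=7,f=16) a[fast]=11≠a[slow]=10 write a[8]=11 → slow++,fast++

slow=8, fast=17, prefix=[1, 3, 5, 6, 7, 8, 9, 10, 11]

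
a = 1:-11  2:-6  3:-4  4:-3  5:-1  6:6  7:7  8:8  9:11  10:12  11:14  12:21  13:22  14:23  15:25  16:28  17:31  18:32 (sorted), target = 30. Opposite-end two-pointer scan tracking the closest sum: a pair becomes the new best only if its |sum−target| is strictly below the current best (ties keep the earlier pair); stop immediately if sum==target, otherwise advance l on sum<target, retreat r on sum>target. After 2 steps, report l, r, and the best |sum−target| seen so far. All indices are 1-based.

l=3, r=18, best |Δ|=4

[1,18] -11+32=21 d=9 * → l++
[2,18] -6+32=26 d=4 * → l++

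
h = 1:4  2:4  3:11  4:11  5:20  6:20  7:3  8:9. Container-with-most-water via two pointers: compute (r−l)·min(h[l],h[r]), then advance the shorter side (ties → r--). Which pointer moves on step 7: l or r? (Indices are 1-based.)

r

[1,8] min(4,9)*7=28 best=28 * → l++
[2,8] min(4,9)*6=24 best=28 → l++
[3,8] min(11,9)*5=45 best=45 * → r--
[3,7] min(11,3)*4=12 best=45 → r--
[3,6] min(11,20)*3=33 best=45 → l++
[4,6] min(11,20)*2=22 best=45 → l++
[5,6] min(20,20)*1=20 best=45 → r--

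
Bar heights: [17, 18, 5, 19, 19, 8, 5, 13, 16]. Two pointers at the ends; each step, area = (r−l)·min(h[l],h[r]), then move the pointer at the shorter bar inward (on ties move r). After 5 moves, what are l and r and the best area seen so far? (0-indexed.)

l=1, r=4, best area=128

[0,8] min(17,16)*8=128 best=128 * → r--
[0,7] min(17,13)*7=91 best=128 → r--
[0,6] min(17,5)*6=30 best=128 → r--
[0,5] min(17,8)*5=40 best=128 → r--
[0,4] min(17,19)*4=68 best=128 → l++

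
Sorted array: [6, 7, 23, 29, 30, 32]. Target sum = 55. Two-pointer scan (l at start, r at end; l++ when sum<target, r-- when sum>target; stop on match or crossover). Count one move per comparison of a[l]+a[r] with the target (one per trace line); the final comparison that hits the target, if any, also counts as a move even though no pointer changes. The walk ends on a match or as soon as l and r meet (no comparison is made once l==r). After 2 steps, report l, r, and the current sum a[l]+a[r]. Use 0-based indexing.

l=2, r=5, sum=55

[0,5] 6+32=38 <55 → l++
[1,5] 7+32=39 <55 → l++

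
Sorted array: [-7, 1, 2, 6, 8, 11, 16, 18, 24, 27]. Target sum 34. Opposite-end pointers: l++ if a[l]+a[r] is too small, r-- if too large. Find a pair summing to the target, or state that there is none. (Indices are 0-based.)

(16, 18)

l=0 r=9: -7+27=20 <34, l++
l=1 r=9: 1+27=28 <34, l++
l=2 r=9: 2+27=29 <34, l++
l=3 r=9: 6+27=33 <34, l++
l=4 r=9: 8+27=35 >34, r--
l=4 r=8: 8+24=32 <34, l++
l=5 r=8: 11+24=35 >34, r--
l=5 r=7: 11+18=29 <34, l++
l=6 r=7: 16+18=34, found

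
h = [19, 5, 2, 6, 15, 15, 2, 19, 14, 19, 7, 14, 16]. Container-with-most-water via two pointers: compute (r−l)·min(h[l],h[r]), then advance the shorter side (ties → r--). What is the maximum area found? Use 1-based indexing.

l=1 r=13: min(19,16)*12=192 best=192 *, r--
l=1 r=12: min(19,14)*11=154 best=192, r--
l=1 r=11: min(19,7)*10=70 best=192, r--
l=1 r=10: min(19,19)*9=171 best=192, r--
l=1 r=9: min(19,14)*8=112 best=192, r--
l=1 r=8: min(19,19)*7=133 best=192, r--
l=1 r=7: min(19,2)*6=12 best=192, r--
l=1 r=6: min(19,15)*5=75 best=192, r--
l=1 r=5: min(19,15)*4=60 best=192, r--
l=1 r=4: min(19,6)*3=18 best=192, r--
l=1 r=3: min(19,2)*2=4 best=192, r--
l=1 r=2: min(19,5)*1=5 best=192, r--

max area = 192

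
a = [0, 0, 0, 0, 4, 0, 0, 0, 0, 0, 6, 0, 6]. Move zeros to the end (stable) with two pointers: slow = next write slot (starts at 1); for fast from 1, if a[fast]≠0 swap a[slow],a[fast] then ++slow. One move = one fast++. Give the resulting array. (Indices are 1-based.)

slow=1 fast=1: a[fast]=0, fast++
slow=1 fast=2: a[fast]=0, fast++
slow=1 fast=3: a[fast]=0, fast++
slow=1 fast=4: a[fast]=0, fast++
slow=1 fast=5: a[fast]=4≠0 swap→a[1]=4, slow++,fast++
slow=2 fast=6: a[fast]=0, fast++
slow=2 fast=7: a[fast]=0, fast++
slow=2 fast=8: a[fast]=0, fast++
slow=2 fast=9: a[fast]=0, fast++
slow=2 fast=10: a[fast]=0, fast++
slow=2 fast=11: a[fast]=6≠0 swap→a[2]=6, slow++,fast++
slow=3 fast=12: a[fast]=0, fast++
slow=3 fast=13: a[fast]=6≠0 swap→a[3]=6, slow++,fast++

[4, 6, 6, 0, 0, 0, 0, 0, 0, 0, 0, 0, 0]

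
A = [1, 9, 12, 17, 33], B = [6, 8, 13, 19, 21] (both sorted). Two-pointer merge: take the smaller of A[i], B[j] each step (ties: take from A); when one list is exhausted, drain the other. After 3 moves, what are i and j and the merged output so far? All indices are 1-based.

i=2, j=3, merged so far=[1, 6, 8]

[i=1,j=1] A[i]=1<=B[j]=6 take 1 → i++
[i=2,j=1] A[i]=9>B[j]=6 take 6 → j++
[i=2,j=2] A[i]=9>B[j]=8 take 8 → j++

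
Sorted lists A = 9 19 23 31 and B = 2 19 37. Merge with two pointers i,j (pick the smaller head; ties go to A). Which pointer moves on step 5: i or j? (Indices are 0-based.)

[i=0,j=0] A[i]=9>B[j]=2 take 2 → j++
[i=0,j=1] A[i]=9<=B[j]=19 take 9 → i++
[i=1,j=1] A[i]=19<=B[j]=19 take 19 → i++
[i=2,j=1] A[i]=23>B[j]=19 take 19 → j++
[i=2,j=2] A[i]=23<=B[j]=37 take 23 → i++

i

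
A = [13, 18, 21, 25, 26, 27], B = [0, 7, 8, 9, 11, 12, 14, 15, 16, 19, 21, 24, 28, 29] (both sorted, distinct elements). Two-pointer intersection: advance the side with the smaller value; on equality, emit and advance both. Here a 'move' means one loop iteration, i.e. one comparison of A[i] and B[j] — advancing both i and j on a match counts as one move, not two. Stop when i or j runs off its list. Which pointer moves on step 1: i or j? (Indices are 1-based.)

j

i=1 j=1: 13>0, j++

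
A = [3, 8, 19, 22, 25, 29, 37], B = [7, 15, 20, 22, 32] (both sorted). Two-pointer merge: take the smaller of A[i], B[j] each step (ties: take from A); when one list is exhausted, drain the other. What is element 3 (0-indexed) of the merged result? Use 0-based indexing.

merged[3] = 15

[i=0,j=0] A[i]=3<=B[j]=7 take 3 → i++
[i=1,j=0] A[i]=8>B[j]=7 take 7 → j++
[i=1,j=1] A[i]=8<=B[j]=15 take 8 → i++
[i=2,j=1] A[i]=19>B[j]=15 take 15 → j++
[i=2,j=2] A[i]=19<=B[j]=20 take 19 → i++
[i=3,j=2] A[i]=22>B[j]=20 take 20 → j++
[i=3,j=3] A[i]=22<=B[j]=22 take 22 → i++
[i=4,j=3] A[i]=25>B[j]=22 take 22 → j++
[i=4,j=4] A[i]=25<=B[j]=32 take 25 → i++
[i=5,j=4] A[i]=29<=B[j]=32 take 29 → i++
[i=6,j=4] A[i]=37>B[j]=32 take 32 → j++
[i=6,j=5] B done, take A[i]=37 → i++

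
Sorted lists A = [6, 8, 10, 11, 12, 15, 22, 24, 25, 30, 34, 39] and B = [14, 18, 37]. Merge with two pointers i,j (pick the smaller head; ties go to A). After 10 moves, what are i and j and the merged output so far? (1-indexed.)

[i=1,j=1] A[i]=6<=B[j]=14 take 6 → i++
[i=2,j=1] A[i]=8<=B[j]=14 take 8 → i++
[i=3,j=1] A[i]=10<=B[j]=14 take 10 → i++
[i=4,j=1] A[i]=11<=B[j]=14 take 11 → i++
[i=5,j=1] A[i]=12<=B[j]=14 take 12 → i++
[i=6,j=1] A[i]=15>B[j]=14 take 14 → j++
[i=6,j=2] A[i]=15<=B[j]=18 take 15 → i++
[i=7,j=2] A[i]=22>B[j]=18 take 18 → j++
[i=7,j=3] A[i]=22<=B[j]=37 take 22 → i++
[i=8,j=3] A[i]=24<=B[j]=37 take 24 → i++

i=9, j=3, merged so far=[6, 8, 10, 11, 12, 14, 15, 18, 22, 24]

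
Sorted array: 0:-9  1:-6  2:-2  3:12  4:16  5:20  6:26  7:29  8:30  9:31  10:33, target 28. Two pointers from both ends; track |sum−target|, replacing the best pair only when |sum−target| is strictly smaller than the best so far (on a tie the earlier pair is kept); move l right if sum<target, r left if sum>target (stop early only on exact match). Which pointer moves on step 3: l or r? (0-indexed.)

r

[0,10] -9+33=24 d=4 * → l++
[1,10] -6+33=27 d=1 * → l++
[2,10] -2+33=31 d=3 → r--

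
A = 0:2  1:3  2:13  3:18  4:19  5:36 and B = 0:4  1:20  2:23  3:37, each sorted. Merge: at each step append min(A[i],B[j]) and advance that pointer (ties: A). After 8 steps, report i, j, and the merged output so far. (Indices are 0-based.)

i=5, j=3, merged so far=[2, 3, 4, 13, 18, 19, 20, 23]

[i=0,j=0] A[i]=2<=B[j]=4 take 2 → i++
[i=1,j=0] A[i]=3<=B[j]=4 take 3 → i++
[i=2,j=0] A[i]=13>B[j]=4 take 4 → j++
[i=2,j=1] A[i]=13<=B[j]=20 take 13 → i++
[i=3,j=1] A[i]=18<=B[j]=20 take 18 → i++
[i=4,j=1] A[i]=19<=B[j]=20 take 19 → i++
[i=5,j=1] A[i]=36>B[j]=20 take 20 → j++
[i=5,j=2] A[i]=36>B[j]=23 take 23 → j++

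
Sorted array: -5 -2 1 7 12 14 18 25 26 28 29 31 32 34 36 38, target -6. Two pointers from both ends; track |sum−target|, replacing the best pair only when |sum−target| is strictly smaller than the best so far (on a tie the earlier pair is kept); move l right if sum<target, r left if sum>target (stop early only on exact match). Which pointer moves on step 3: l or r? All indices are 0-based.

l=0 r=15: -5+38=33 d=39 *, r--
l=0 r=14: -5+36=31 d=37 *, r--
l=0 r=13: -5+34=29 d=35 *, r--

r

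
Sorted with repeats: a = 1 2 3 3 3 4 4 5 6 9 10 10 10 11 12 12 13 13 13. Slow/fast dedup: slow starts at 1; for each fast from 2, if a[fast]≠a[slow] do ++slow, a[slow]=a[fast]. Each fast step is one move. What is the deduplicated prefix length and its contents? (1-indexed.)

length 11; prefix = [1, 2, 3, 4, 5, 6, 9, 10, 11, 12, 13]

(s=1,f=2) a[fast]=2≠a[slow]=1 write a[2]=2 → slow++,fast++
(s=2,f=3) a[fast]=3≠a[slow]=2 write a[3]=3 → slow++,fast++
(s=3,f=4) a[fast]=3=a[slow] dup → fast++
(s=3,f=5) a[fast]=3=a[slow] dup → fast++
(s=3,f=6) a[fast]=4≠a[slow]=3 write a[4]=4 → slow++,fast++
(s=4,f=7) a[fast]=4=a[slow] dup → fast++
(s=4,f=8) a[fast]=5≠a[slow]=4 write a[5]=5 → slow++,fast++
(s=5,f=9) a[fast]=6≠a[slow]=5 write a[6]=6 → slow++,fast++
(s=6,f=10) a[fast]=9≠a[slow]=6 write a[7]=9 → slow++,fast++
(s=7,f=11) a[fast]=10≠a[slow]=9 write a[8]=10 → slow++,fast++
(s=8,f=12) a[fast]=10=a[slow] dup → fast++
(s=8,f=13) a[fast]=10=a[slow] dup → fast++
(s=8,f=14) a[fast]=11≠a[slow]=10 write a[9]=11 → slow++,fast++
(s=9,f=15) a[fast]=12≠a[slow]=11 write a[10]=12 → slow++,fast++
(s=10,f=16) a[fast]=12=a[slow] dup → fast++
(s=10,f=17) a[fast]=13≠a[slow]=12 write a[11]=13 → slow++,fast++
(s=11,f=18) a[fast]=13=a[slow] dup → fast++
(s=11,f=19) a[fast]=13=a[slow] dup → fast++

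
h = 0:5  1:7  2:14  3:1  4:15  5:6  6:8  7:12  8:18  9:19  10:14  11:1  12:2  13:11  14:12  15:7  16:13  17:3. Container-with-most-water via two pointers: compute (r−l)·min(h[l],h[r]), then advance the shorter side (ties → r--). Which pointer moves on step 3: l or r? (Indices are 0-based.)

[0,17] min(5,3)*17=51 best=51 * → r--
[0,16] min(5,13)*16=80 best=80 * → l++
[1,16] min(7,13)*15=105 best=105 * → l++

l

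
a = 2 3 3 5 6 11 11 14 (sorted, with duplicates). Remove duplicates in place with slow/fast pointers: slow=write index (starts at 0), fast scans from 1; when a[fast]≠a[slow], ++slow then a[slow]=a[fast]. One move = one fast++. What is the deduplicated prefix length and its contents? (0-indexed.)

length 6; prefix = [2, 3, 5, 6, 11, 14]

(s=0,f=1) a[fast]=3≠a[slow]=2 write a[1]=3 → slow++,fast++
(s=1,f=2) a[fast]=3=a[slow] dup → fast++
(s=1,f=3) a[fast]=5≠a[slow]=3 write a[2]=5 → slow++,fast++
(s=2,f=4) a[fast]=6≠a[slow]=5 write a[3]=6 → slow++,fast++
(s=3,f=5) a[fast]=11≠a[slow]=6 write a[4]=11 → slow++,fast++
(s=4,f=6) a[fast]=11=a[slow] dup → fast++
(s=4,f=7) a[fast]=14≠a[slow]=11 write a[5]=14 → slow++,fast++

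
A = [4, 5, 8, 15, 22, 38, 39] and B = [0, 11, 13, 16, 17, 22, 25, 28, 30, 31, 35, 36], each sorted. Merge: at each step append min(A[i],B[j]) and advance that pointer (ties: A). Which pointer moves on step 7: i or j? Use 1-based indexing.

[i=1,j=1] A[i]=4>B[j]=0 take 0 → j++
[i=1,j=2] A[i]=4<=B[j]=11 take 4 → i++
[i=2,j=2] A[i]=5<=B[j]=11 take 5 → i++
[i=3,j=2] A[i]=8<=B[j]=11 take 8 → i++
[i=4,j=2] A[i]=15>B[j]=11 take 11 → j++
[i=4,j=3] A[i]=15>B[j]=13 take 13 → j++
[i=4,j=4] A[i]=15<=B[j]=16 take 15 → i++

i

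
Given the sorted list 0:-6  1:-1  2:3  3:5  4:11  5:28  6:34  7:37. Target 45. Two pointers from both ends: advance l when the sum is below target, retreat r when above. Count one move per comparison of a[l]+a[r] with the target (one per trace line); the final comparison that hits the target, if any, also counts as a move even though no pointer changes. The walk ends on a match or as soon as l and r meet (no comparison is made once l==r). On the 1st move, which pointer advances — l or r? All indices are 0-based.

l

[0,7] -6+37=31 <45 → l++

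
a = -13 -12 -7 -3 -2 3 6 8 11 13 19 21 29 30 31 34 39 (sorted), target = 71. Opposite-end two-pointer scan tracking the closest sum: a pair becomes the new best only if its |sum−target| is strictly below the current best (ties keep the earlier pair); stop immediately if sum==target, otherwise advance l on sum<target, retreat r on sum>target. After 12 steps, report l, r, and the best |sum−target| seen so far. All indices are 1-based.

l=13, r=17, best |Δ|=11

[1,17] -13+39=26 d=45 * → l++
[2,17] -12+39=27 d=44 * → l++
[3,17] -7+39=32 d=39 * → l++
[4,17] -3+39=36 d=35 * → l++
[5,17] -2+39=37 d=34 * → l++
[6,17] 3+39=42 d=29 * → l++
[7,17] 6+39=45 d=26 * → l++
[8,17] 8+39=47 d=24 * → l++
[9,17] 11+39=50 d=21 * → l++
[10,17] 13+39=52 d=19 * → l++
[11,17] 19+39=58 d=13 * → l++
[12,17] 21+39=60 d=11 * → l++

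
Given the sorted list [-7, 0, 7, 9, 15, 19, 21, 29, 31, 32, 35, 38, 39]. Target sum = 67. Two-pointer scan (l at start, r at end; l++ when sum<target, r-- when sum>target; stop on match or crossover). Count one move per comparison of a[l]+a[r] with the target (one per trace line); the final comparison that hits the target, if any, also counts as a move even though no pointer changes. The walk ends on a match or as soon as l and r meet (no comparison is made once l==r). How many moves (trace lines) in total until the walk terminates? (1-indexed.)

l=1 r=13: -7+39=32 <67, l++
l=2 r=13: 0+39=39 <67, l++
l=3 r=13: 7+39=46 <67, l++
l=4 r=13: 9+39=48 <67, l++
l=5 r=13: 15+39=54 <67, l++
l=6 r=13: 19+39=58 <67, l++
l=7 r=13: 21+39=60 <67, l++
l=8 r=13: 29+39=68 >67, r--
l=8 r=12: 29+38=67, found

9 moves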